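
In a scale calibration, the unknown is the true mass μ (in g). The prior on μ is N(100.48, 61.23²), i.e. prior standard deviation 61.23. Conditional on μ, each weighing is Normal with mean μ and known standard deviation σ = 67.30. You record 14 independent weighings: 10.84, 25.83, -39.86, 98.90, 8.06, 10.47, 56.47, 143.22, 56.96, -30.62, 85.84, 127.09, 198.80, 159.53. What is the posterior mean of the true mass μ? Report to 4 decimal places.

67.9191

For Normal data with known variance σ², a Normal(μ₀, σ₀²) prior on μ is conjugate. Posterior precision = 1/σ₀² + n/σ²; posterior mean is the precision-weighted average of μ₀ and x̄.
Σxᵢ = 10.84 + 25.83 + (-39.86) + 98.90 + 8.06 + 10.47 + 56.47 + 143.22 + 56.96 + (-30.62) + 85.84 + 127.09 + 198.80 + 159.53 = 911.53, so n·x̄ = 911.53.
σ₀² = 61.23² = 3749.1129, σ² = 67.30² = 4529.29; σ² + n·σ₀² = 4529.29 + 14·3749.1129 = 57016.8706.
Posterior mean = (μ₀/σ₀² + n·x̄/σ²)/(1/σ₀² + n/σ²) = (σ²·μ₀ + σ₀²·n·x̄)/(σ² + n·σ₀²) = (4529.29·100.48 + 3749.1129·911.53)/57016.8706 = 3872531.940937/57016.8706 = 67.9191.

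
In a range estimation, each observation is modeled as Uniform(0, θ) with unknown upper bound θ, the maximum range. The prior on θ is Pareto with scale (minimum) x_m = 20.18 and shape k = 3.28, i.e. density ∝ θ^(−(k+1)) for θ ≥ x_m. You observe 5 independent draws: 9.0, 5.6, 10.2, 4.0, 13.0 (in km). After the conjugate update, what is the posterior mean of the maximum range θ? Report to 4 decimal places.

22.9520

A Pareto(scale x_m, shape k) prior on the upper bound θ of Uniform(0, θ) is conjugate: posterior is Pareto(max(x_m, max xᵢ), k + n).
Sample maximum = 13.0; prior scale x_m = 20.18 → posterior scale = max = 20.18.
Posterior shape = 3.28 + 5 = 8.28.
E[θ|data] = k·x_m/(k−1) = 8.28·20.18/7.28 = 22.9520.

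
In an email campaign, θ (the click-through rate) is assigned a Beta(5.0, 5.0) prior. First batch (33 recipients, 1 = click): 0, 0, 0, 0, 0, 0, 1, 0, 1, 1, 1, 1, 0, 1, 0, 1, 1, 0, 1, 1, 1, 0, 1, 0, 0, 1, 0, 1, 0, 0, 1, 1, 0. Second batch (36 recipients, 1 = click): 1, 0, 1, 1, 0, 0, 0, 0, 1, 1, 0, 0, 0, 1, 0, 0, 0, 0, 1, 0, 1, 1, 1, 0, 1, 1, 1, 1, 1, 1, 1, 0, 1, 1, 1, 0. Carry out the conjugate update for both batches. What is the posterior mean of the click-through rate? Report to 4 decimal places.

The Beta prior is conjugate to a Binomial/Bernoulli likelihood; the update adds successes to α and failures to β.
After batch 1: Beta(5.0+16, 5.0+17) = Beta(21.0, 22.0).
After batch 2: Beta(21.0+20, 22.0+16) = Beta(41.0, 38.0).
Posterior mean = α/(α+β) = 41.0/79.0 = 0.5190.

0.5190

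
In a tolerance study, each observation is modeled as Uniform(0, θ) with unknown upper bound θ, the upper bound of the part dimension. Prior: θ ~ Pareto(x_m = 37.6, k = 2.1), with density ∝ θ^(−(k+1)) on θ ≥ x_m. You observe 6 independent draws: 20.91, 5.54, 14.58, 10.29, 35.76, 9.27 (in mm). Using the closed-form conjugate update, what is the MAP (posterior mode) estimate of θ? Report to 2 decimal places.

A Pareto(scale x_m, shape k) prior on the upper bound θ of Uniform(0, θ) is conjugate: posterior is Pareto(max(x_m, max xᵢ), k + n).
Sample maximum = 35.76; prior scale x_m = 37.6 → posterior scale = max = 37.60.
Posterior shape = 2.1 + 6 = 8.1.
The Pareto density is decreasing on [x_m, ∞), so the mode is x_m = 37.60.

37.60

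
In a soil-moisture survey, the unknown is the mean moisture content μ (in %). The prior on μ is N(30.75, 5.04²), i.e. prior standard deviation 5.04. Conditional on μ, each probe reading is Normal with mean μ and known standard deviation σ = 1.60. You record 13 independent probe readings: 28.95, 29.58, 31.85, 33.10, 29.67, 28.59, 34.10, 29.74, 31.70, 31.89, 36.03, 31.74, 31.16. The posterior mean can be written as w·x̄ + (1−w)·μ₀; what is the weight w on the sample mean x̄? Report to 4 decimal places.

0.9923

For Normal data with known variance σ², a Normal(μ₀, σ₀²) prior on μ is conjugate. Posterior precision = 1/σ₀² + n/σ²; posterior mean is the precision-weighted average of μ₀ and x̄.
σ₀² = 5.04² = 25.4016, σ² = 1.60² = 2.56. Prior precision 1/σ₀² = 1/25.4016; data precision n/σ² = 13/2.56.
w = (n/σ²)/(1/σ₀² + n/σ²) = n·σ₀²/(σ² + n·σ₀²) = 13·25.4016/(2.56 + 13·25.4016) = 330.2208/332.7808 = 0.9923.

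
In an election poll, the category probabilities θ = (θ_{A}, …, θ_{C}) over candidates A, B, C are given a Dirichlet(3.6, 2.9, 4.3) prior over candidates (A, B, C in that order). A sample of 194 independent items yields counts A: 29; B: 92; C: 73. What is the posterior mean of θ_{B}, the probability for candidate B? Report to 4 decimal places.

The Dirichlet prior is conjugate to the Multinomial likelihood: each posterior αⱼ = prior αⱼ + observed count nⱼ.
Posterior concentration: (32.6, 94.9, 77.3), total = 204.8.
E[θ_{B}|data] = α_{B}/Σα = 94.9/204.8 = 0.4634.

0.4634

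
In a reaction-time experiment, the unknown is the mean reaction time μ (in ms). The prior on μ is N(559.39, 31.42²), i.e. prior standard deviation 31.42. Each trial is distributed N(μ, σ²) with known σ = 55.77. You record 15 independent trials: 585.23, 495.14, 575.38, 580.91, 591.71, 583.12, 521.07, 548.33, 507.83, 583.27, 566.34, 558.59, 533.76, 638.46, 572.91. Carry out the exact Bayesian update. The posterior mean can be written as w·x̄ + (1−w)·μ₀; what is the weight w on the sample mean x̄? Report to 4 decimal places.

0.8264

For Normal data with known variance σ², a Normal(μ₀, σ₀²) prior on μ is conjugate. Posterior precision = 1/σ₀² + n/σ²; posterior mean is the precision-weighted average of μ₀ and x̄.
σ₀² = 31.42² = 987.2164, σ² = 55.77² = 3110.2929. Prior precision 1/σ₀² = 1/987.2164; data precision n/σ² = 15/3110.2929.
w = (n/σ²)/(1/σ₀² + n/σ²) = n·σ₀²/(σ² + n·σ₀²) = 15·987.2164/(3110.2929 + 15·987.2164) = 14808.246/17918.5389 = 0.8264.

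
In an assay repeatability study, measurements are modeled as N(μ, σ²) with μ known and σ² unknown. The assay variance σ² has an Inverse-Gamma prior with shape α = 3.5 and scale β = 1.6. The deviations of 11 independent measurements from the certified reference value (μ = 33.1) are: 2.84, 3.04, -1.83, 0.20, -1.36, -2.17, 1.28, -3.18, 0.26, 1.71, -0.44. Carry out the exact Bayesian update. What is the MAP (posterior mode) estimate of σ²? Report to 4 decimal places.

With known mean μ and an Inverse-Gamma(α, β) prior on σ², the Normal likelihood is conjugate: posterior is Inv-Gamma(α + n/2, β + Σ(xᵢ−μ)²/2).
Σ(xᵢ−μ)² = (2.84)² + (3.04)² + (-1.83)² + (0.20)² + (-1.36)² + (-2.17)² + (1.28)² + (-3.18)² + (0.26)² + (1.71)² + (-0.44)² = 42.1907.
Posterior: Inv-Gamma(3.5 + 11/2, 1.6 + 42.1907/2) = Inv-Gamma(9.00, 22.69535).
Mode = β/(α+1) = 22.69535/10.00 = 2.2695.

2.2695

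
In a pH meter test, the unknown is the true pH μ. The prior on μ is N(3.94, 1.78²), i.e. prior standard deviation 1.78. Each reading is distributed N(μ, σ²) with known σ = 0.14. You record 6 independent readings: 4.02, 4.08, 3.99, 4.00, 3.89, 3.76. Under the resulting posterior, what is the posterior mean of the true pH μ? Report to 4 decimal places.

For Normal data with known variance σ², a Normal(μ₀, σ₀²) prior on μ is conjugate. Posterior precision = 1/σ₀² + n/σ²; posterior mean is the precision-weighted average of μ₀ and x̄.
Σxᵢ = 4.02 + 4.08 + 3.99 + 4.00 + 3.89 + 3.76 = 23.74, so n·x̄ = 23.74.
σ₀² = 1.78² = 3.1684, σ² = 0.14² = 0.0196; σ² + n·σ₀² = 0.0196 + 6·3.1684 = 19.03.
Posterior mean = (μ₀/σ₀² + n·x̄/σ²)/(1/σ₀² + n/σ²) = (σ²·μ₀ + σ₀²·n·x̄)/(σ² + n·σ₀²) = (0.0196·3.94 + 3.1684·23.74)/19.03 = 75.29504/19.03 = 3.9566.

3.9566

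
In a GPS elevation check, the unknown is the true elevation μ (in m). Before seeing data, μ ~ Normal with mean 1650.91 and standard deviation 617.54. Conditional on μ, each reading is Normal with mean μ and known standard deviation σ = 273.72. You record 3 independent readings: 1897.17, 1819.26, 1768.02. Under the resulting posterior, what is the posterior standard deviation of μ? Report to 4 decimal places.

153.0987

For Normal data with known variance σ², a Normal(μ₀, σ₀²) prior on μ is conjugate. Posterior precision = 1/σ₀² + n/σ²; posterior mean is the precision-weighted average of μ₀ and x̄.
σ₀² = 617.54² = 381355.6516, σ² = 273.72² = 74922.6384; σ² + n·σ₀² = 74922.6384 + 3·381355.6516 = 1218989.5932.
Posterior precision = 1/σ₀² + n/σ² = 1/381355.6516 + 3/74922.6384 = (σ² + n·σ₀²)/(σ₀²σ²) = 1218989.5932/(381355.6516·74922.6384); posterior variance σₙ² = σ₀²σ²/(σ² + n·σ₀²) = 381355.6516·74922.6384/1218989.5932 = 23439.225196.
Posterior SD = √σₙ² = √(381355.6516·74922.6384/1218989.5932) = 153.0987.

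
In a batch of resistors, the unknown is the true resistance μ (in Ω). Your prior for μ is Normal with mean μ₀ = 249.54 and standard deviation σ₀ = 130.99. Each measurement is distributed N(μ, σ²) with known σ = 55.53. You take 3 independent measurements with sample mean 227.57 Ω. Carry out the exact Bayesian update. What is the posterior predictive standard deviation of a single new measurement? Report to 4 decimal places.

63.6659

For Normal data with known variance σ², a Normal(μ₀, σ₀²) prior on μ is conjugate. Posterior precision = 1/σ₀² + n/σ²; posterior mean is the precision-weighted average of μ₀ and x̄.
σ₀² = 130.99² = 17158.3801, σ² = 55.53² = 3083.5809; σ² + n·σ₀² = 3083.5809 + 3·17158.3801 = 54558.7212.
Posterior precision = 1/σ₀² + n/σ² = 1/17158.3801 + 3/3083.5809 = (σ² + n·σ₀²)/(σ₀²σ²) = 54558.7212/(17158.3801·3083.5809); posterior variance σₙ² = σ₀²σ²/(σ² + n·σ₀²) = 17158.3801·3083.5809/54558.7212 = 969.767106.
Predictive variance for one new observation = σₙ² + σ² = 17158.3801·3083.5809/54558.7212 + 3083.5809 = σ²·(σ₀² + 54558.7212)/54558.7212 = 3083.5809·71717.1013/54558.7212 = 4053.348006; SD = √(3083.5809·71717.1013/54558.7212) = 63.6659.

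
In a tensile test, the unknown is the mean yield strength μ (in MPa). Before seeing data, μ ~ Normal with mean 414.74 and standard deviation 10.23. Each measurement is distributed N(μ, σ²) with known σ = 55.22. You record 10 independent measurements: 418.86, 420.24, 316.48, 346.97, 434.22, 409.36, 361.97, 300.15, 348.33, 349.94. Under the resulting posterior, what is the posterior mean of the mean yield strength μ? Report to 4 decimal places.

403.4749

For Normal data with known variance σ², a Normal(μ₀, σ₀²) prior on μ is conjugate. Posterior precision = 1/σ₀² + n/σ²; posterior mean is the precision-weighted average of μ₀ and x̄.
Σxᵢ = 418.86 + 420.24 + 316.48 + 346.97 + 434.22 + 409.36 + 361.97 + 300.15 + 348.33 + 349.94 = 3706.52, so n·x̄ = 3706.52.
σ₀² = 10.23² = 104.6529, σ² = 55.22² = 3049.2484; σ² + n·σ₀² = 3049.2484 + 10·104.6529 = 4095.7774.
Posterior mean = (μ₀/σ₀² + n·x̄/σ²)/(1/σ₀² + n/σ²) = (σ²·μ₀ + σ₀²·n·x̄)/(σ² + n·σ₀²) = (3049.2484·414.74 + 104.6529·3706.52)/4095.7774 = 1652543.348324/4095.7774 = 403.4749.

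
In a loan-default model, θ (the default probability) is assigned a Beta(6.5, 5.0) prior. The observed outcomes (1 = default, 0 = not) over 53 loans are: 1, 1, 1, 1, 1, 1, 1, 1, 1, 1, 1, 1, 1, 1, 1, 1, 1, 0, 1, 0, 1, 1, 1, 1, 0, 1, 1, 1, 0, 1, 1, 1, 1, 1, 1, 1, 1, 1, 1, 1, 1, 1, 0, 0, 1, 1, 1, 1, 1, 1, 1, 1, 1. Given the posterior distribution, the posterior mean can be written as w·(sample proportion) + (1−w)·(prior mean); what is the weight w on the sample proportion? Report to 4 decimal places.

0.8217

The Beta prior is conjugate to a Binomial/Bernoulli likelihood; the update adds successes to α and failures to β.
Posterior mean = (α₀+k)/(α₀+β₀+n) = [n/(α₀+β₀+n)]·(k/n) + [(α₀+β₀)/(α₀+β₀+n)]·α₀/(α₀+β₀), so only n and the prior enter the weight.
The weight on the data is w = n/(α₀+β₀+n) = 53/(6.5+5.0+53) = 53/64.5 = 0.8217.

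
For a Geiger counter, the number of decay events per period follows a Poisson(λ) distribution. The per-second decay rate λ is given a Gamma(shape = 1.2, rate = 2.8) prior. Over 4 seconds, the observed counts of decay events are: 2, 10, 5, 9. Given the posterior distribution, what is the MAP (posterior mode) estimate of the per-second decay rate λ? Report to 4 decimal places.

With a Gamma(shape α, rate β) prior, the Poisson likelihood is conjugate: the posterior is Gamma(α + ΣXᵢ, β + n).
Sum of counts S = 26 over n = 4 seconds.
Posterior: Gamma(α+S, β+n) = Gamma(1.2+26, 2.8+4) = Gamma(27.2, 6.8).
Mode of Gamma(α,β) for α≥1 is (α−1)/β = 26.2/6.8 = 3.8529.

3.8529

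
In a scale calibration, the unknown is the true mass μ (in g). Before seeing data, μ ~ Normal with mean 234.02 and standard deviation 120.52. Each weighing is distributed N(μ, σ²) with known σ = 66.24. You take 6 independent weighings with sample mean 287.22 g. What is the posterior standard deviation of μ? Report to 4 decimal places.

26.3863

For Normal data with known variance σ², a Normal(μ₀, σ₀²) prior on μ is conjugate. Posterior precision = 1/σ₀² + n/σ²; posterior mean is the precision-weighted average of μ₀ and x̄.
σ₀² = 120.52² = 14525.0704, σ² = 66.24² = 4387.7376; σ² + n·σ₀² = 4387.7376 + 6·14525.0704 = 91538.16.
Posterior precision = 1/σ₀² + n/σ² = 1/14525.0704 + 6/4387.7376 = (σ² + n·σ₀²)/(σ₀²σ²) = 91538.16/(14525.0704·4387.7376); posterior variance σₙ² = σ₀²σ²/(σ² + n·σ₀²) = 14525.0704·4387.7376/91538.16 = 696.236384.
Posterior SD = √σₙ² = √(14525.0704·4387.7376/91538.16) = 26.3863.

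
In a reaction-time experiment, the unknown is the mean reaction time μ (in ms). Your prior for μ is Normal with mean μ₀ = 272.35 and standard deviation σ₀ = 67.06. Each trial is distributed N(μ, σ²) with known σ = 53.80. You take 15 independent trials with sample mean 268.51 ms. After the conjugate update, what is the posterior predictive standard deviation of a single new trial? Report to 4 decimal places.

55.4929

For Normal data with known variance σ², a Normal(μ₀, σ₀²) prior on μ is conjugate. Posterior precision = 1/σ₀² + n/σ²; posterior mean is the precision-weighted average of μ₀ and x̄.
σ₀² = 67.06² = 4497.0436, σ² = 53.80² = 2894.44; σ² + n·σ₀² = 2894.44 + 15·4497.0436 = 70350.094.
Posterior precision = 1/σ₀² + n/σ² = 1/4497.0436 + 15/2894.44 = (σ² + n·σ₀²)/(σ₀²σ²) = 70350.094/(4497.0436·2894.44); posterior variance σₙ² = σ₀²σ²/(σ² + n·σ₀²) = 4497.0436·2894.44/70350.094 = 185.023532.
Predictive variance for one new observation = σₙ² + σ² = 4497.0436·2894.44/70350.094 + 2894.44 = σ²·(σ₀² + 70350.094)/70350.094 = 2894.44·74847.1376/70350.094 = 3079.463532; SD = √(2894.44·74847.1376/70350.094) = 55.4929.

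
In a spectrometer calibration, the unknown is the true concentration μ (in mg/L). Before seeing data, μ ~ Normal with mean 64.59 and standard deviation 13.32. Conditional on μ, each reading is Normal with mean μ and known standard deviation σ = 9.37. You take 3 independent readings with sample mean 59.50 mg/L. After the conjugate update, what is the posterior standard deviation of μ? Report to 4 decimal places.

For Normal data with known variance σ², a Normal(μ₀, σ₀²) prior on μ is conjugate. Posterior precision = 1/σ₀² + n/σ²; posterior mean is the precision-weighted average of μ₀ and x̄.
σ₀² = 13.32² = 177.4224, σ² = 9.37² = 87.7969; σ² + n·σ₀² = 87.7969 + 3·177.4224 = 620.0641.
Posterior precision = 1/σ₀² + n/σ² = 1/177.4224 + 3/87.7969 = (σ² + n·σ₀²)/(σ₀²σ²) = 620.0641/(177.4224·87.7969); posterior variance σₙ² = σ₀²σ²/(σ² + n·σ₀²) = 177.4224·87.7969/620.0641 = 25.121817.
Posterior SD = √σₙ² = √(177.4224·87.7969/620.0641) = 5.0122.

5.0122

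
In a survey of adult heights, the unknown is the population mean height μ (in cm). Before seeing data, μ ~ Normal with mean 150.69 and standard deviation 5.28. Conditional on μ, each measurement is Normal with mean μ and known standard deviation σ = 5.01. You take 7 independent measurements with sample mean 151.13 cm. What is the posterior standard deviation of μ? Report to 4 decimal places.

For Normal data with known variance σ², a Normal(μ₀, σ₀²) prior on μ is conjugate. Posterior precision = 1/σ₀² + n/σ²; posterior mean is the precision-weighted average of μ₀ and x̄.
σ₀² = 5.28² = 27.8784, σ² = 5.01² = 25.1001; σ² + n·σ₀² = 25.1001 + 7·27.8784 = 220.2489.
Posterior precision = 1/σ₀² + n/σ² = 1/27.8784 + 7/25.1001 = (σ² + n·σ₀²)/(σ₀²σ²) = 220.2489/(27.8784·25.1001); posterior variance σₙ² = σ₀²σ²/(σ² + n·σ₀²) = 27.8784·25.1001/220.2489 = 3.177090.
Posterior SD = √σₙ² = √(27.8784·25.1001/220.2489) = 1.7824.

1.7824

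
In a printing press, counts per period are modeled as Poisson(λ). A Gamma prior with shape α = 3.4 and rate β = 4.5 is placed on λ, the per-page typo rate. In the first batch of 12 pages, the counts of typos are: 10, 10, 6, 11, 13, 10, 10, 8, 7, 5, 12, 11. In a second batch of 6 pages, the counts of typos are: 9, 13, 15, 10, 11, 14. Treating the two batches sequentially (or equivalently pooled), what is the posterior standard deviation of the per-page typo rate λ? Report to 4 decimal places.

With a Gamma(shape α, rate β) prior, the Poisson likelihood is conjugate: the posterior is Gamma(α + ΣXᵢ, β + n).
Batch 1: sum of counts S = 113 over n = 12 pages.
After batch 1: Gamma(α+S, β+n) = Gamma(3.4+113, 4.5+12) = Gamma(116.4, 16.5).
Batch 2: sum of counts S = 72 over n = 6 pages.
After batch 2: Gamma(α+S, β+n) = Gamma(116.4+72, 16.5+6) = Gamma(188.4, 22.5).
SD = √α/β = √188.4/22.5 = 0.6100.

0.6100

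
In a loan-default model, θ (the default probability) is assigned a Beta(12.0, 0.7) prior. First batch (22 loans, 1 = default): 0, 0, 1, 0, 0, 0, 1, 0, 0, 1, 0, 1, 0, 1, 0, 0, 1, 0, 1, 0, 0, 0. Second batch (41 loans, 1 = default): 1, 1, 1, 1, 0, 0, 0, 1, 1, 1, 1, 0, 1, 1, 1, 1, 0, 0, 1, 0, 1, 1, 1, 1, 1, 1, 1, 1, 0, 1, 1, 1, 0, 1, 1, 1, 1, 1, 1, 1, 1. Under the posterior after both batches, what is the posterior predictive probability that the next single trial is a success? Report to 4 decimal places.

0.6737

The Beta prior is conjugate to a Binomial/Bernoulli likelihood; the update adds successes to α and failures to β.
After batch 1: Beta(12.0+7, 0.7+15) = Beta(19.0, 15.7).
After batch 2: Beta(19.0+32, 15.7+9) = Beta(51.0, 24.7).
For a single future Bernoulli trial, P(success | data) = α/(α+β) = 0.6737.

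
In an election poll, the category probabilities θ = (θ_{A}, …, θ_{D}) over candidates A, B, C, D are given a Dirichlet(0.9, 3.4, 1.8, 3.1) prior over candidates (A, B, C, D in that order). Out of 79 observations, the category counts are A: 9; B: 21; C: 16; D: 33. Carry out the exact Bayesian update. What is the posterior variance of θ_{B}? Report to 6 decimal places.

0.002243

The Dirichlet prior is conjugate to the Multinomial likelihood: each posterior αⱼ = prior αⱼ + observed count nⱼ.
Posterior concentration: (9.9, 24.4, 17.8, 36.1), total = 88.2.
Var[θ_j] = α_j(Σα−α_j)/((Σα)²(Σα+1)) = 24.4·63.8/(88.2²·89.2) = 0.002243.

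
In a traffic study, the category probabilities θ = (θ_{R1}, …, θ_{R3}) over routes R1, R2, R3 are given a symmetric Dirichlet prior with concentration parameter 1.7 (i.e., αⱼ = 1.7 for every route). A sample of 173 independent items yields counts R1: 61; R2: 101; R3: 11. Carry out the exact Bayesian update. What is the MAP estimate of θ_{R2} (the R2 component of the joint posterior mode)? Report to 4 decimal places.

The Dirichlet prior is conjugate to the Multinomial likelihood: each posterior αⱼ = prior αⱼ + observed count nⱼ.
Posterior concentration: (62.7, 102.7, 12.7), total = 178.1.
Joint mode component: (α_{R2}−1)/(Σα−K) = 101.7/175.1 = 0.5808.

0.5808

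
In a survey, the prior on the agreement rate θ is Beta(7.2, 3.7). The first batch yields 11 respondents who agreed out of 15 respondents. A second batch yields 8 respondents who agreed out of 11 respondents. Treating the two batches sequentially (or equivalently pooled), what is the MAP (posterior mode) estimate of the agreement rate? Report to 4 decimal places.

The Beta prior is conjugate to a Binomial/Bernoulli likelihood; the update adds successes to α and failures to β.
After batch 1: Beta(7.2+11, 3.7+4) = Beta(18.2, 7.7).
After batch 2: Beta(18.2+8, 7.7+3) = Beta(26.2, 10.7).
Mode of Beta(a,b) for a,b>1 is (a−1)/(a+b−2) = 25.2/34.9 = 0.7221.

0.7221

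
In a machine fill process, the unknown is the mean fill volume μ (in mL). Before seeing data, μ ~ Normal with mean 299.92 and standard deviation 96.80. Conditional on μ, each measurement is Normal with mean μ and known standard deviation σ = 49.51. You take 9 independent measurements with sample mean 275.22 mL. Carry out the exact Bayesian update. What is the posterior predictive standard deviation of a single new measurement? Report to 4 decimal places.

52.1144

For Normal data with known variance σ², a Normal(μ₀, σ₀²) prior on μ is conjugate. Posterior precision = 1/σ₀² + n/σ²; posterior mean is the precision-weighted average of μ₀ and x̄.
σ₀² = 96.80² = 9370.24, σ² = 49.51² = 2451.2401; σ² + n·σ₀² = 2451.2401 + 9·9370.24 = 86783.4001.
Posterior precision = 1/σ₀² + n/σ² = 1/9370.24 + 9/2451.2401 = (σ² + n·σ₀²)/(σ₀²σ²) = 86783.4001/(9370.24·2451.2401); posterior variance σₙ² = σ₀²σ²/(σ² + n·σ₀²) = 9370.24·2451.2401/86783.4001 = 264.667068.
Predictive variance for one new observation = σₙ² + σ² = 9370.24·2451.2401/86783.4001 + 2451.2401 = σ²·(σ₀² + 86783.4001)/86783.4001 = 2451.2401·96153.6401/86783.4001 = 2715.907168; SD = √(2451.2401·96153.6401/86783.4001) = 52.1144.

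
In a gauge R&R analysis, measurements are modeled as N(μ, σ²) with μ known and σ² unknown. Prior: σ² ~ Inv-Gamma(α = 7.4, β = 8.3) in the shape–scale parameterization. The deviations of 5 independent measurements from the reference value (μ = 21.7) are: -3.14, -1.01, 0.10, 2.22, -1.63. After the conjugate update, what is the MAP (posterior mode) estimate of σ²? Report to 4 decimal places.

1.6089

With known mean μ and an Inverse-Gamma(α, β) prior on σ², the Normal likelihood is conjugate: posterior is Inv-Gamma(α + n/2, β + Σ(xᵢ−μ)²/2).
Σ(xᵢ−μ)² = (-3.14)² + (-1.01)² + (0.10)² + (2.22)² + (-1.63)² = 18.4750.
Posterior: Inv-Gamma(7.4 + 5/2, 8.3 + 18.4750/2) = Inv-Gamma(9.90, 17.53750).
Mode = β/(α+1) = 17.53750/10.90 = 1.6089.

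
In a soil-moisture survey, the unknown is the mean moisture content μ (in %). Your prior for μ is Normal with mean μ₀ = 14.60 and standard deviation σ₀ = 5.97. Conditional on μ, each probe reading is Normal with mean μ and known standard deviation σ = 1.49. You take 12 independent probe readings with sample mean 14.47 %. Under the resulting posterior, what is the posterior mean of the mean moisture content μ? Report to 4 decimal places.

14.4707

For Normal data with known variance σ², a Normal(μ₀, σ₀²) prior on μ is conjugate. Posterior precision = 1/σ₀² + n/σ²; posterior mean is the precision-weighted average of μ₀ and x̄.
n·x̄ = 12·14.47 = 173.64.
σ₀² = 5.97² = 35.6409, σ² = 1.49² = 2.2201; σ² + n·σ₀² = 2.2201 + 12·35.6409 = 429.9109.
Posterior mean = (μ₀/σ₀² + n·x̄/σ²)/(1/σ₀² + n/σ²) = (σ²·μ₀ + σ₀²·n·x̄)/(σ² + n·σ₀²) = (2.2201·14.60 + 35.6409·173.64)/429.9109 = 6221.099336/429.9109 = 14.4707.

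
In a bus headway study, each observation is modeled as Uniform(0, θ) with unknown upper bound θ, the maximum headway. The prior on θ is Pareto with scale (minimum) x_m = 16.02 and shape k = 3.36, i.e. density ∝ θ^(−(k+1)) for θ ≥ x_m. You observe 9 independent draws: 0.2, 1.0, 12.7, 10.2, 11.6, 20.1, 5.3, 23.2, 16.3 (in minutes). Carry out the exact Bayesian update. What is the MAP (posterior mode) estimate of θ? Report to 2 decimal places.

A Pareto(scale x_m, shape k) prior on the upper bound θ of Uniform(0, θ) is conjugate: posterior is Pareto(max(x_m, max xᵢ), k + n).
Sample maximum = 23.2; prior scale x_m = 16.02 → posterior scale = max = 23.20.
Posterior shape = 3.36 + 9 = 12.36.
The Pareto density is decreasing on [x_m, ∞), so the mode is x_m = 23.20.

23.20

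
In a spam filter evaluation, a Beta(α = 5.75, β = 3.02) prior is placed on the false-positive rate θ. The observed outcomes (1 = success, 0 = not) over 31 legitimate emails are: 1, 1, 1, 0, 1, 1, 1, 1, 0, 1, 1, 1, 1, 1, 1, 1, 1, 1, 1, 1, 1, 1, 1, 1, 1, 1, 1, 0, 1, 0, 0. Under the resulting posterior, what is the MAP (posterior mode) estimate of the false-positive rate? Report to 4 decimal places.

0.8141

The Beta prior is conjugate to a Binomial/Bernoulli likelihood; the update adds successes to α and failures to β.
Posterior: Beta(α+k, β+n−k) = Beta(5.75+26, 3.02+5) = Beta(31.75, 8.02).
Mode of Beta(a,b) for a,b>1 is (a−1)/(a+b−2) = 30.75/37.77 = 0.8141.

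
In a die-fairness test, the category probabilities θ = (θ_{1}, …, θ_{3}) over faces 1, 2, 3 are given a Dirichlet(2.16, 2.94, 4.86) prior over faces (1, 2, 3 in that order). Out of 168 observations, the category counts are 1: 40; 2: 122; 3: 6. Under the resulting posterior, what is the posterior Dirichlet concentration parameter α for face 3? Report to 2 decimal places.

10.86

The Dirichlet prior is conjugate to the Multinomial likelihood: each posterior αⱼ = prior αⱼ + observed count nⱼ.
Posterior concentration: (42.16, 124.94, 10.86), total = 177.96.
α_{3} = 4.86 + 6 = 10.86.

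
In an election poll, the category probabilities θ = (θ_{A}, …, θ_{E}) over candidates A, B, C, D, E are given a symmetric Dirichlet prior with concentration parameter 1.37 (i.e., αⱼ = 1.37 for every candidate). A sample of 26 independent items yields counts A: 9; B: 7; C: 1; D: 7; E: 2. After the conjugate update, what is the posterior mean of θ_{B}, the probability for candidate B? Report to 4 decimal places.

The Dirichlet prior is conjugate to the Multinomial likelihood: each posterior αⱼ = prior αⱼ + observed count nⱼ.
Posterior concentration: (10.37, 8.37, 2.37, 8.37, 3.37), total = 32.85.
E[θ_{B}|data] = α_{B}/Σα = 8.37/32.85 = 0.2548.

0.2548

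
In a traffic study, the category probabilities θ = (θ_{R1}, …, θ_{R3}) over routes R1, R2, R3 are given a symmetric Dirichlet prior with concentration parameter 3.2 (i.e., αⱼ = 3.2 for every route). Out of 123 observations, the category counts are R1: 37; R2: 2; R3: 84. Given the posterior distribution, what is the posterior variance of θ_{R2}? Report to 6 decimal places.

The Dirichlet prior is conjugate to the Multinomial likelihood: each posterior αⱼ = prior αⱼ + observed count nⱼ.
Posterior concentration: (40.2, 5.2, 87.2), total = 132.6.
Var[θ_j] = α_j(Σα−α_j)/((Σα)²(Σα+1)) = 5.2·127.4/(132.6²·133.6) = 0.000282.

0.000282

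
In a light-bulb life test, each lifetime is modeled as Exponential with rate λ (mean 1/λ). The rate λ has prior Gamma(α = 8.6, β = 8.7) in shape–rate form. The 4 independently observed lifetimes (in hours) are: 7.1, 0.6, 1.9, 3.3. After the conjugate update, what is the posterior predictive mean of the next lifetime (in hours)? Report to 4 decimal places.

1.8621

With a Gamma(shape α, rate β) prior on the exponential rate λ, the posterior after n observations with total T = Σxᵢ is Gamma(α+n, β+T).
Sum of observations T = 12.9 hours; n = 4.
Posterior: Gamma(8.6+4, 8.7+12.9) = Gamma(12.6, 21.6).
The predictive distribution for the next observation is Lomax; its mean is β/(α−1) = 21.6/11.6 = 1.8621.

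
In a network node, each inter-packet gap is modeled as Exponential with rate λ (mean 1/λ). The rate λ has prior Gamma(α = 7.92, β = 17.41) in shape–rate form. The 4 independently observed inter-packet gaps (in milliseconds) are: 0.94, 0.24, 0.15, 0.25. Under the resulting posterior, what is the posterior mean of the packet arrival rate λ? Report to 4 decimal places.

With a Gamma(shape α, rate β) prior on the exponential rate λ, the posterior after n observations with total T = Σxᵢ is Gamma(α+n, β+T).
Sum of observations T = 1.58 milliseconds; n = 4.
Posterior: Gamma(7.92+4, 17.41+1.58) = Gamma(11.92, 18.99).
Posterior mean of λ = α/β = 11.92/18.99 = 0.6277.

0.6277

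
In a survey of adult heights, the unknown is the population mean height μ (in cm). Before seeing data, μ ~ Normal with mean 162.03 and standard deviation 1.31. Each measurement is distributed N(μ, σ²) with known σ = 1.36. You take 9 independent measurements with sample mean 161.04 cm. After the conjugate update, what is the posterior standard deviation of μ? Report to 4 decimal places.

For Normal data with known variance σ², a Normal(μ₀, σ₀²) prior on μ is conjugate. Posterior precision = 1/σ₀² + n/σ²; posterior mean is the precision-weighted average of μ₀ and x̄.
σ₀² = 1.31² = 1.7161, σ² = 1.36² = 1.8496; σ² + n·σ₀² = 1.8496 + 9·1.7161 = 17.2945.
Posterior precision = 1/σ₀² + n/σ² = 1/1.7161 + 9/1.8496 = (σ² + n·σ₀²)/(σ₀²σ²) = 17.2945/(1.7161·1.8496); posterior variance σₙ² = σ₀²σ²/(σ² + n·σ₀²) = 1.7161·1.8496/17.2945 = 0.183532.
Posterior SD = √σₙ² = √(1.7161·1.8496/17.2945) = 0.4284.

0.4284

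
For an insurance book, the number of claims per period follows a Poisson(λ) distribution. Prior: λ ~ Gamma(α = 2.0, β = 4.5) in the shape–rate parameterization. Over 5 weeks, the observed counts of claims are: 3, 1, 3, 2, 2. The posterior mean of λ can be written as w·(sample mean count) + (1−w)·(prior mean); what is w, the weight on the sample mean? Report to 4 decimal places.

0.5263

With a Gamma(shape α, rate β) prior, the Poisson likelihood is conjugate: the posterior is Gamma(α + ΣXᵢ, β + n).
Posterior mean = (α₀+S)/(β₀+n) = [n/(β₀+n)]·(S/n) + [β₀/(β₀+n)]·(α₀/β₀), so only n and β₀ enter the weight.
Weight on data w = n/(β₀+n) = 5/(4.5+5) = 5/9.5 = 0.5263.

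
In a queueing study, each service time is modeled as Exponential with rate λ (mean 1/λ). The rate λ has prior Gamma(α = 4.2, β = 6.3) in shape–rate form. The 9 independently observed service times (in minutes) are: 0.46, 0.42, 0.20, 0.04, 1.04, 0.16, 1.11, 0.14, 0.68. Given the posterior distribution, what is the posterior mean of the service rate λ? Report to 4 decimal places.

1.2512

With a Gamma(shape α, rate β) prior on the exponential rate λ, the posterior after n observations with total T = Σxᵢ is Gamma(α+n, β+T).
Sum of observations T = 4.25 minutes; n = 9.
Posterior: Gamma(4.2+9, 6.3+4.25) = Gamma(13.2, 10.55).
Posterior mean of λ = α/β = 13.2/10.55 = 1.2512.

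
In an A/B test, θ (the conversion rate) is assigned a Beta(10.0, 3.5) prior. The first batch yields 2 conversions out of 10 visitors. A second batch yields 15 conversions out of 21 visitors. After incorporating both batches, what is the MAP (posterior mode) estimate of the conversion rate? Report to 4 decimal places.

The Beta prior is conjugate to a Binomial/Bernoulli likelihood; the update adds successes to α and failures to β.
After batch 1: Beta(10.0+2, 3.5+8) = Beta(12.0, 11.5).
After batch 2: Beta(12.0+15, 11.5+6) = Beta(27.0, 17.5).
Mode of Beta(a,b) for a,b>1 is (a−1)/(a+b−2) = 26.0/42.5 = 0.6118.

0.6118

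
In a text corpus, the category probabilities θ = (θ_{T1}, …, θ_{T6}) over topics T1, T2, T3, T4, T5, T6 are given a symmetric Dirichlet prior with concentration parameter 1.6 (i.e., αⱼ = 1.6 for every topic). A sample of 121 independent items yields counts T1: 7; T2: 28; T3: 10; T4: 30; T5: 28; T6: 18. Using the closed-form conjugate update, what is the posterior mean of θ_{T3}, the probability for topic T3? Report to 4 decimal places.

The Dirichlet prior is conjugate to the Multinomial likelihood: each posterior αⱼ = prior αⱼ + observed count nⱼ.
Posterior concentration: (8.6, 29.6, 11.6, 31.6, 29.6, 19.6), total = 130.6.
E[θ_{T3}|data] = α_{T3}/Σα = 11.6/130.6 = 0.0888.

0.0888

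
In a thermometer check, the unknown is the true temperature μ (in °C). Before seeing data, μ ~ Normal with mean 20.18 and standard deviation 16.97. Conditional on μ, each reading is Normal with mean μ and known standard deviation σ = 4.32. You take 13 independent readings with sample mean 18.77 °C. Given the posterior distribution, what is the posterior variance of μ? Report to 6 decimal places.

1.428448

For Normal data with known variance σ², a Normal(μ₀, σ₀²) prior on μ is conjugate. Posterior precision = 1/σ₀² + n/σ²; posterior mean is the precision-weighted average of μ₀ and x̄.
σ₀² = 16.97² = 287.9809, σ² = 4.32² = 18.6624; σ² + n·σ₀² = 18.6624 + 13·287.9809 = 3762.4141.
Posterior precision = 1/σ₀² + n/σ² = 1/287.9809 + 13/18.6624 = (σ² + n·σ₀²)/(σ₀²σ²) = 3762.4141/(287.9809·18.6624); posterior variance σₙ² = σ₀²σ²/(σ² + n·σ₀²) = 287.9809·18.6624/3762.4141 = 1.428448.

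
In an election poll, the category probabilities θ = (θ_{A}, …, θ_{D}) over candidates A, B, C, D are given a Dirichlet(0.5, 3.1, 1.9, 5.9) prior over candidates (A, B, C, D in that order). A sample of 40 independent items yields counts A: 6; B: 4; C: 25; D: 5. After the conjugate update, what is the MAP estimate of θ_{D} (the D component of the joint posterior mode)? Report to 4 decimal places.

0.2089

The Dirichlet prior is conjugate to the Multinomial likelihood: each posterior αⱼ = prior αⱼ + observed count nⱼ.
Posterior concentration: (6.5, 7.1, 26.9, 10.9), total = 51.4.
Joint mode component: (α_{D}−1)/(Σα−K) = 9.9/47.4 = 0.2089.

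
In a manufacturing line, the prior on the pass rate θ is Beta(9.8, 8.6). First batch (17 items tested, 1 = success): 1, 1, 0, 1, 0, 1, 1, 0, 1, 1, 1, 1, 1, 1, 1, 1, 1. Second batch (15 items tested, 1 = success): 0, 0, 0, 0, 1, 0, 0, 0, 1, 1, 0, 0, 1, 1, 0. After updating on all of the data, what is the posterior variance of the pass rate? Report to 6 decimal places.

0.004765

The Beta prior is conjugate to a Binomial/Bernoulli likelihood; the update adds successes to α and failures to β.
After batch 1: Beta(9.8+14, 8.6+3) = Beta(23.8, 11.6).
After batch 2: Beta(23.8+5, 11.6+10) = Beta(28.8, 21.6).
Var = αβ/((α+β)²(α+β+1)) = 28.8·21.6/(50.4²·51.4) = 0.004765.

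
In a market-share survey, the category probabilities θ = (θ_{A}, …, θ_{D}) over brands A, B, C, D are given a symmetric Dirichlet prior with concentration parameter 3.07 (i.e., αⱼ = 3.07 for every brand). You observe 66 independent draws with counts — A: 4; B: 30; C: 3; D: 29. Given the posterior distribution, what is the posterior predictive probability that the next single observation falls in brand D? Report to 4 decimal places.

The Dirichlet prior is conjugate to the Multinomial likelihood: each posterior αⱼ = prior αⱼ + observed count nⱼ.
Posterior concentration: (7.07, 33.07, 6.07, 32.07), total = 78.28.
P(next = D | data) = α_{D}/Σα = 0.4097.

0.4097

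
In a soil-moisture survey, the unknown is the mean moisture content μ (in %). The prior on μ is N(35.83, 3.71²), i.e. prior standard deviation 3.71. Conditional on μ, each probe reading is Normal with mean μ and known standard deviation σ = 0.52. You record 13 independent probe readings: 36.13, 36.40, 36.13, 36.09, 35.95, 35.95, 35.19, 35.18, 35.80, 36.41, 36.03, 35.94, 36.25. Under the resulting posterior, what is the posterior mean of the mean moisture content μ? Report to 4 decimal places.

For Normal data with known variance σ², a Normal(μ₀, σ₀²) prior on μ is conjugate. Posterior precision = 1/σ₀² + n/σ²; posterior mean is the precision-weighted average of μ₀ and x̄.
Σxᵢ = 36.13 + 36.40 + 36.13 + 36.09 + 35.95 + 35.95 + 35.19 + 35.18 + 35.80 + 36.41 + 36.03 + 35.94 + 36.25 = 467.45, so n·x̄ = 467.45.
σ₀² = 3.71² = 13.7641, σ² = 0.52² = 0.2704; σ² + n·σ₀² = 0.2704 + 13·13.7641 = 179.2037.
Posterior mean = (μ₀/σ₀² + n·x̄/σ²)/(1/σ₀² + n/σ²) = (σ²·μ₀ + σ₀²·n·x̄)/(σ² + n·σ₀²) = (0.2704·35.83 + 13.7641·467.45)/179.2037 = 6443.716977/179.2037 = 35.9575.

35.9575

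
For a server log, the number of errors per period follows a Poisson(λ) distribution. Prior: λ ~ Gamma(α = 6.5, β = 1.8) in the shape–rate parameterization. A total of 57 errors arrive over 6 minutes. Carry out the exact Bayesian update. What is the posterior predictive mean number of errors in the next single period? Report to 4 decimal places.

With a Gamma(shape α, rate β) prior, the Poisson likelihood is conjugate: the posterior is Gamma(α + ΣXᵢ, β + n).
Posterior: Gamma(α+S, β+n) = Gamma(6.5+57, 1.8+6) = Gamma(63.5, 7.8).
The predictive distribution for one future period is NegBinom with mean α/β = 8.1410.

8.1410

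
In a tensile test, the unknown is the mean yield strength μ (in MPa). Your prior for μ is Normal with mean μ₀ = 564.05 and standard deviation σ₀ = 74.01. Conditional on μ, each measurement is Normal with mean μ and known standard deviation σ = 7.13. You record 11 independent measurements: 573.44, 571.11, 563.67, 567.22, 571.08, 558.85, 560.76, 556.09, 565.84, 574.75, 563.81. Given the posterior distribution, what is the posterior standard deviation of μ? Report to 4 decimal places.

For Normal data with known variance σ², a Normal(μ₀, σ₀²) prior on μ is conjugate. Posterior precision = 1/σ₀² + n/σ²; posterior mean is the precision-weighted average of μ₀ and x̄.
σ₀² = 74.01² = 5477.4801, σ² = 7.13² = 50.8369; σ² + n·σ₀² = 50.8369 + 11·5477.4801 = 60303.118.
Posterior precision = 1/σ₀² + n/σ² = 1/5477.4801 + 11/50.8369 = (σ² + n·σ₀²)/(σ₀²σ²) = 60303.118/(5477.4801·50.8369); posterior variance σₙ² = σ₀²σ²/(σ² + n·σ₀²) = 5477.4801·50.8369/60303.118 = 4.617640.
Posterior SD = √σₙ² = √(5477.4801·50.8369/60303.118) = 2.1489.

2.1489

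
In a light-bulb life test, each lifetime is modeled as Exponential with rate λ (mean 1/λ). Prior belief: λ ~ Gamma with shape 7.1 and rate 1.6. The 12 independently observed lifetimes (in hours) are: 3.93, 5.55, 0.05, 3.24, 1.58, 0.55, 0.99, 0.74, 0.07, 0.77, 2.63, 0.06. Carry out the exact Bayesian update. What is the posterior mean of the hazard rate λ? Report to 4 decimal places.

0.8778

With a Gamma(shape α, rate β) prior on the exponential rate λ, the posterior after n observations with total T = Σxᵢ is Gamma(α+n, β+T).
Sum of observations T = 20.16 hours; n = 12.
Posterior: Gamma(7.1+12, 1.6+20.16) = Gamma(19.1, 21.76).
Posterior mean of λ = α/β = 19.1/21.76 = 0.8778.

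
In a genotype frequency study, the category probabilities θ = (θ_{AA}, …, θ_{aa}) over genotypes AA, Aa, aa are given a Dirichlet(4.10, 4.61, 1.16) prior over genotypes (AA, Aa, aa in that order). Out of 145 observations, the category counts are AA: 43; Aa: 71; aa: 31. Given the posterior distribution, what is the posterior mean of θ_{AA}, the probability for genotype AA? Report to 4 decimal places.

0.3041

The Dirichlet prior is conjugate to the Multinomial likelihood: each posterior αⱼ = prior αⱼ + observed count nⱼ.
Posterior concentration: (47.10, 75.61, 32.16), total = 154.87.
E[θ_{AA}|data] = α_{AA}/Σα = 47.10/154.87 = 0.3041.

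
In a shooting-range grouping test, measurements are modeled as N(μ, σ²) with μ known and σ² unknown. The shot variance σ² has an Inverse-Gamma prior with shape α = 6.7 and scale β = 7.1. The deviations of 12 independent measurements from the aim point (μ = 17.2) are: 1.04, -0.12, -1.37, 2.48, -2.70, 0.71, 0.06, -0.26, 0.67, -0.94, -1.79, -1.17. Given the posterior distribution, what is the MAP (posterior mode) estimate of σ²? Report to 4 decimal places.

1.3538

With known mean μ and an Inverse-Gamma(α, β) prior on σ², the Normal likelihood is conjugate: posterior is Inv-Gamma(α + n/2, β + Σ(xᵢ−μ)²/2).
Σ(xᵢ−μ)² = (1.04)² + (-0.12)² + (-1.37)² + (2.48)² + (-2.70)² + (0.71)² + (0.06)² + (-0.26)² + (0.67)² + (-0.94)² + (-1.79)² + (-1.17)² = 22.8941.
Posterior: Inv-Gamma(6.7 + 12/2, 7.1 + 22.8941/2) = Inv-Gamma(12.70, 18.54705).
Mode = β/(α+1) = 18.54705/13.70 = 1.3538.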